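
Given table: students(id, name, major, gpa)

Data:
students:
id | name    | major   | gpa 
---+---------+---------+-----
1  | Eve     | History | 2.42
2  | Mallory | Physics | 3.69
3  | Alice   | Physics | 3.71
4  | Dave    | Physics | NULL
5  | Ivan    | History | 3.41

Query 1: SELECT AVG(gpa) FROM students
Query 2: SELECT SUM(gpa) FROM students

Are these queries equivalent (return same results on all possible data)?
No, not equivalent

Query 1 returns: [(3.3075,)]
Query 2 returns: [(13.23,)]

Reason: AVG vs SUM give different aggregate values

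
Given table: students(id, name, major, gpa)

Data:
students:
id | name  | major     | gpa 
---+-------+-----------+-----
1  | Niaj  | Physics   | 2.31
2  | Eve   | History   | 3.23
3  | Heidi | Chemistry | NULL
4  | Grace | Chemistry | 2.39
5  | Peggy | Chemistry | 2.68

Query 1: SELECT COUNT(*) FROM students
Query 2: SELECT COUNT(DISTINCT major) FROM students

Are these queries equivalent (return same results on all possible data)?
No, not equivalent

Query 1 returns: [(5,)]
Query 2 returns: [(3,)]

Reason: COUNT(*) counts rows, COUNT(DISTINCT major) counts unique majors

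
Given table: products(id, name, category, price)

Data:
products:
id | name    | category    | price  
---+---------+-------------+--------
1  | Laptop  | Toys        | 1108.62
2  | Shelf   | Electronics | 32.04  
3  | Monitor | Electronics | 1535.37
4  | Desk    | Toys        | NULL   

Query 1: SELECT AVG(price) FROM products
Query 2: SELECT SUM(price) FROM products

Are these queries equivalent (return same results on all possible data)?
No, not equivalent

Query 1 returns: [(892.0099999999999,)]
Query 2 returns: [(2676.0299999999997,)]

Reason: AVG vs SUM give different aggregate values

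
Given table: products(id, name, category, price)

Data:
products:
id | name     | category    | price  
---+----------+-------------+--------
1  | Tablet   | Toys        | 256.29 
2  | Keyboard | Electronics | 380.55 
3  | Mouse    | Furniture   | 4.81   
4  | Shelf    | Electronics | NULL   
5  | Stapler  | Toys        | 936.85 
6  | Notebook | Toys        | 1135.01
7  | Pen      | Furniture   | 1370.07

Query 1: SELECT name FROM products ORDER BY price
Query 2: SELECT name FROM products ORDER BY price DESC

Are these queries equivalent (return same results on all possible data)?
No, not equivalent

Query 1 returns: [('Shelf',), ('Mouse',), ('Tablet',), ('Keyboard',), ('Stapler',), ('Notebook',), ('Pen',)]
Query 2 returns: [('Pen',), ('Notebook',), ('Stapler',), ('Keyboard',), ('Tablet',), ('Mouse',), ('Shelf',)]

Reason: ASC vs DESC gives opposite ordering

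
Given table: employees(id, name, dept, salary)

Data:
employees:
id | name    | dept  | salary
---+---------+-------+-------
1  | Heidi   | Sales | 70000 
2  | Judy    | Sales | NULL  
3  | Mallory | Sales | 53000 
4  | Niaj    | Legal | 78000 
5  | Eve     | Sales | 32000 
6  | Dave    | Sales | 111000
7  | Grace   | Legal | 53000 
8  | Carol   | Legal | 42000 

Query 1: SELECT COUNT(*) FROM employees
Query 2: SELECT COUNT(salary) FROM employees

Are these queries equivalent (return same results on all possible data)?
No, not equivalent

Query 1 returns: [(8,)]
Query 2 returns: [(7,)]

Reason: COUNT(*) includes NULLs, COUNT(column) excludes them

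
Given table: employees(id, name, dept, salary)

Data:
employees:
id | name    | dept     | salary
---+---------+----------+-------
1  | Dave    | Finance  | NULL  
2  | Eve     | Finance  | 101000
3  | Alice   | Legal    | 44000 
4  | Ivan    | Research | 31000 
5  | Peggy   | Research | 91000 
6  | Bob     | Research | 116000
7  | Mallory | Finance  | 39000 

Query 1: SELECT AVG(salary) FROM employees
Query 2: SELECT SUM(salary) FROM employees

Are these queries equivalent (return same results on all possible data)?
No, not equivalent

Query 1 returns: [(70333.33333333333,)]
Query 2 returns: [(422000,)]

Reason: AVG vs SUM give different aggregate values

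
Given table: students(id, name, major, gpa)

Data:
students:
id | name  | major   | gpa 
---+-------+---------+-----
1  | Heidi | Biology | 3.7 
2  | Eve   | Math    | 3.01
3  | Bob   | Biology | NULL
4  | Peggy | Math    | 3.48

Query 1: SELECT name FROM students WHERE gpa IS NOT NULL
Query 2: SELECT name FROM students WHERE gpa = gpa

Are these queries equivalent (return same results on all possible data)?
Yes, equivalent

Both queries return: [('Eve',), ('Heidi',), ('Peggy',)]

Reason: IS NOT NULL vs self-equality (both exclude NULLs)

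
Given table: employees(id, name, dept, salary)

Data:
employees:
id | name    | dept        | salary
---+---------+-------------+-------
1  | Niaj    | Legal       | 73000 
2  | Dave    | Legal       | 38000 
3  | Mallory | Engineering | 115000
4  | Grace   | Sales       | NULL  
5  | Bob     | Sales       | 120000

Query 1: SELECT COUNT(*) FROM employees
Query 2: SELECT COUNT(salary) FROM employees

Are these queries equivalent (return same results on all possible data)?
No, not equivalent

Query 1 returns: [(5,)]
Query 2 returns: [(4,)]

Reason: COUNT(*) includes NULLs, COUNT(column) excludes them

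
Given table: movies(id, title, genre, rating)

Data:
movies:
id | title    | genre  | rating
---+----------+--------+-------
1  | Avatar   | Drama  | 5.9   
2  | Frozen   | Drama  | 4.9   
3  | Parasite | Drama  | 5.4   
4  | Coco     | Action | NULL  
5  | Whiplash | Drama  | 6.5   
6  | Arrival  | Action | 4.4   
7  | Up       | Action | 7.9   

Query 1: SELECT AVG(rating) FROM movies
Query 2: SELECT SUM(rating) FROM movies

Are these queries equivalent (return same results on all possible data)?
No, not equivalent

Query 1 returns: [(5.833333333333333,)]
Query 2 returns: [(35.0,)]

Reason: AVG vs SUM give different aggregate values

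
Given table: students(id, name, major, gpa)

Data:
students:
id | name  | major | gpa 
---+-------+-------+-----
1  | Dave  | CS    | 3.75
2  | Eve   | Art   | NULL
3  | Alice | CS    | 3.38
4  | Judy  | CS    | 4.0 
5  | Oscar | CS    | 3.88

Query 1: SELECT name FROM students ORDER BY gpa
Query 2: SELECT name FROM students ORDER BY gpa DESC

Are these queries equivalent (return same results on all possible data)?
No, not equivalent

Query 1 returns: [('Eve',), ('Alice',), ('Dave',), ('Oscar',), ('Judy',)]
Query 2 returns: [('Judy',), ('Oscar',), ('Dave',), ('Alice',), ('Eve',)]

Reason: ASC vs DESC gives opposite ordering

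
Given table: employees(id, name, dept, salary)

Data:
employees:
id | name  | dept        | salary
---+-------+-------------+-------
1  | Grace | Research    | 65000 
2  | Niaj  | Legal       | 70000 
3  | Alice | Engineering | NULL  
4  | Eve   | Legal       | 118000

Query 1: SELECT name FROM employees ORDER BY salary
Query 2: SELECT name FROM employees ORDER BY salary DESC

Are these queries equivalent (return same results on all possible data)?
No, not equivalent

Query 1 returns: [('Alice',), ('Grace',), ('Niaj',), ('Eve',)]
Query 2 returns: [('Eve',), ('Niaj',), ('Grace',), ('Alice',)]

Reason: ASC vs DESC gives opposite ordering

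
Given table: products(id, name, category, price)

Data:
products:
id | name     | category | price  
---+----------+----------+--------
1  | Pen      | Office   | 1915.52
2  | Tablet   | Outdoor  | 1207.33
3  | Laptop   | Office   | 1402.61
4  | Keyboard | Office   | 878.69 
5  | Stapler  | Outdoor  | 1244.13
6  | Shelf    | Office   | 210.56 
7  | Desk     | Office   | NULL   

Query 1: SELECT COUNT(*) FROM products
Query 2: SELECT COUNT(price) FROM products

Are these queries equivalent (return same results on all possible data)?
No, not equivalent

Query 1 returns: [(7,)]
Query 2 returns: [(6,)]

Reason: COUNT(*) includes NULLs, COUNT(column) excludes them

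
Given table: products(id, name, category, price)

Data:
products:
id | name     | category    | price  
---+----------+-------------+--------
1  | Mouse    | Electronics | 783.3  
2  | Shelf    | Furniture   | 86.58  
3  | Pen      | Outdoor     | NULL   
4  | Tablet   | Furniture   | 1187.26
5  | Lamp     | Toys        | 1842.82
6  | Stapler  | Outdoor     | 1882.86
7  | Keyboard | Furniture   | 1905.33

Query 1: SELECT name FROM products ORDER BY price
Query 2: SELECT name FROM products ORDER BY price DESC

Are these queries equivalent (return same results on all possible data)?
No, not equivalent

Query 1 returns: [('Pen',), ('Shelf',), ('Mouse',), ('Tablet',), ('Lamp',), ('Stapler',), ('Keyboard',)]
Query 2 returns: [('Keyboard',), ('Stapler',), ('Lamp',), ('Tablet',), ('Mouse',), ('Shelf',), ('Pen',)]

Reason: ASC vs DESC gives opposite ordering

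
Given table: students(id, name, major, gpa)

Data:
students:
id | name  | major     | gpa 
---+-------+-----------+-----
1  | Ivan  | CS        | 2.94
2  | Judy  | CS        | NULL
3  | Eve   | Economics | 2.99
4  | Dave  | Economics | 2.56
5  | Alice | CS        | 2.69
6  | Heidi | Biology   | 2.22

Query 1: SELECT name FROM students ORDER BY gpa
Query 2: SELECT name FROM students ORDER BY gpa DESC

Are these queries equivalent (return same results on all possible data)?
No, not equivalent

Query 1 returns: [('Judy',), ('Heidi',), ('Dave',), ('Alice',), ('Ivan',), ('Eve',)]
Query 2 returns: [('Eve',), ('Ivan',), ('Alice',), ('Dave',), ('Heidi',), ('Judy',)]

Reason: ASC vs DESC gives opposite ordering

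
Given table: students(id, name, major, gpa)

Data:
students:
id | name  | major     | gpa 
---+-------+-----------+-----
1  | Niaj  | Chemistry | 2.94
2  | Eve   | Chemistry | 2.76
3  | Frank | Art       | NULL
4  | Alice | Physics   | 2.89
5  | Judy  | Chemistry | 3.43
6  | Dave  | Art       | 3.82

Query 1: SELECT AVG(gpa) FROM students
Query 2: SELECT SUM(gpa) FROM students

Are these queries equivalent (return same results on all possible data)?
No, not equivalent

Query 1 returns: [(3.168,)]
Query 2 returns: [(15.84,)]

Reason: AVG vs SUM give different aggregate values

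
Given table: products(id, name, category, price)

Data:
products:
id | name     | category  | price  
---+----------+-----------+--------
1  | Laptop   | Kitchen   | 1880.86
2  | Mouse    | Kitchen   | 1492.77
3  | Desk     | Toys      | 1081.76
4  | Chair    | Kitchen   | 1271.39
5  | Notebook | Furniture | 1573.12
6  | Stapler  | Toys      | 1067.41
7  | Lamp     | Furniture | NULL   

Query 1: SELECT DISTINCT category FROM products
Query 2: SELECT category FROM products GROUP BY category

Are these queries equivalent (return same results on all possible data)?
Yes, equivalent

Both queries return: [('Furniture',), ('Kitchen',), ('Toys',)]

Reason: Both get unique categorys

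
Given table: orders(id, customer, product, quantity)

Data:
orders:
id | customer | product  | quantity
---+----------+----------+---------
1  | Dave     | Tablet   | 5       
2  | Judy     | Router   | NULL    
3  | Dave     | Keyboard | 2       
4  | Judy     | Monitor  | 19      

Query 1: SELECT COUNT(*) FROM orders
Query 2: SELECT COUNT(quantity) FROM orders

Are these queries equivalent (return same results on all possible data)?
No, not equivalent

Query 1 returns: [(4,)]
Query 2 returns: [(3,)]

Reason: COUNT(*) includes NULLs, COUNT(column) excludes them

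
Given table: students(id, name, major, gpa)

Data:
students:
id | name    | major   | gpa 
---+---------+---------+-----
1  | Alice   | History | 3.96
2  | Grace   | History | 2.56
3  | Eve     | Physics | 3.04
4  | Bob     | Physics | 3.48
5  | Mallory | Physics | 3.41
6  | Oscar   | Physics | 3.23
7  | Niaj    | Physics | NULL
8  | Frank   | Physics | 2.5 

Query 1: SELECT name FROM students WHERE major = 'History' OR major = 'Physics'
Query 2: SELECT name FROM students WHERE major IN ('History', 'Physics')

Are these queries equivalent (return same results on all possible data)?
Yes, equivalent

Both queries return: [('Alice',), ('Bob',), ('Eve',), ('Frank',), ('Grace',), ('Mallory',), ('Niaj',), ('Oscar',)]

Reason: OR vs IN are equivalent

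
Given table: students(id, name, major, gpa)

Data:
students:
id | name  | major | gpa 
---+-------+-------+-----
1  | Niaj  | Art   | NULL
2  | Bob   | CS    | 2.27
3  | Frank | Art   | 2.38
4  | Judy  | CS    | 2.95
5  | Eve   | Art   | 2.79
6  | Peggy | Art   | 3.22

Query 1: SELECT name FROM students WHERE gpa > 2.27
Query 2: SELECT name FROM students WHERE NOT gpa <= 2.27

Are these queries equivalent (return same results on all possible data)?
Yes, equivalent

Both queries return: [('Eve',), ('Frank',), ('Judy',), ('Peggy',)]

Reason: Both filter gpa > 2.27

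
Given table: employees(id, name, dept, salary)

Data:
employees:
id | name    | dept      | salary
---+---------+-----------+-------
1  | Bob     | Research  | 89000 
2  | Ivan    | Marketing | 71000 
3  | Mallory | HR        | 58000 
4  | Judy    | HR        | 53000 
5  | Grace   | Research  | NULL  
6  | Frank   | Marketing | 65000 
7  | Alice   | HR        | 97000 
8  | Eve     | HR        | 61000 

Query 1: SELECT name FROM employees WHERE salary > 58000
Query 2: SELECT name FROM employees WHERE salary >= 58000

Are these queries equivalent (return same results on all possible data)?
No, not equivalent

Query 1 returns: [('Bob',), ('Ivan',), ('Frank',), ('Alice',), ('Eve',)]
Query 2 returns: [('Bob',), ('Ivan',), ('Mallory',), ('Frank',), ('Alice',), ('Eve',)]

Reason: > vs >= gives different results when salary = 58000 exists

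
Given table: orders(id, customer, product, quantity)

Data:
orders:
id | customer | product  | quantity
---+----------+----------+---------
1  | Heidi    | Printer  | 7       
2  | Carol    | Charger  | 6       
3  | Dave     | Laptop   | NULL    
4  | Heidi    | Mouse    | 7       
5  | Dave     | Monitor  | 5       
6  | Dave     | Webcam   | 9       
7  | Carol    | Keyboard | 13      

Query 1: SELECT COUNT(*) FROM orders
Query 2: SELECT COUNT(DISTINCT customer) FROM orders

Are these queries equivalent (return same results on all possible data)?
No, not equivalent

Query 1 returns: [(7,)]
Query 2 returns: [(3,)]

Reason: COUNT(*) counts rows, COUNT(DISTINCT customer) counts unique customers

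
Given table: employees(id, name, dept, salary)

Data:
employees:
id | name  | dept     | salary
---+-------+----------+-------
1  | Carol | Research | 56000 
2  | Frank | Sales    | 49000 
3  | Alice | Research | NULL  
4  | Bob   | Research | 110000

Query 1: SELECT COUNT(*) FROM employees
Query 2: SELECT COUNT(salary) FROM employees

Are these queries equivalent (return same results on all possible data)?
No, not equivalent

Query 1 returns: [(4,)]
Query 2 returns: [(3,)]

Reason: COUNT(*) includes NULLs, COUNT(column) excludes them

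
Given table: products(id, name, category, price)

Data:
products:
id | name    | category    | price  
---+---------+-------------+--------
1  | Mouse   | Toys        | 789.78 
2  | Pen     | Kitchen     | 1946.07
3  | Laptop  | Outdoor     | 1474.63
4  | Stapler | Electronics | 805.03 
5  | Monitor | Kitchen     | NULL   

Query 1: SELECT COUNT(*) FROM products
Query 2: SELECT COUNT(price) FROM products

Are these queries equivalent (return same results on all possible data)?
No, not equivalent

Query 1 returns: [(5,)]
Query 2 returns: [(4,)]

Reason: COUNT(*) includes NULLs, COUNT(column) excludes them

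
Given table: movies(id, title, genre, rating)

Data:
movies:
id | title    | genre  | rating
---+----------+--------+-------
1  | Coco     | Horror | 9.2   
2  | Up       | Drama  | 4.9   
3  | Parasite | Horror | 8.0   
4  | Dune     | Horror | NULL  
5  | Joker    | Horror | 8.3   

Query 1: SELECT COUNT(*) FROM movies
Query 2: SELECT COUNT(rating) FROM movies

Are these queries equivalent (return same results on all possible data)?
No, not equivalent

Query 1 returns: [(5,)]
Query 2 returns: [(4,)]

Reason: COUNT(*) includes NULLs, COUNT(column) excludes them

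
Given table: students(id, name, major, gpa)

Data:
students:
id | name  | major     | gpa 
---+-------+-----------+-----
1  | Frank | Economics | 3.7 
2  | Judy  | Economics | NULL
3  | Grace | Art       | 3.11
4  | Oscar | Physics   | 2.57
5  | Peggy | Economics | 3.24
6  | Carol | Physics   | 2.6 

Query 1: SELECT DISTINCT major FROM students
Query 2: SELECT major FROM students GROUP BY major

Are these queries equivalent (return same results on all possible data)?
Yes, equivalent

Both queries return: [('Art',), ('Economics',), ('Physics',)]

Reason: Both get unique majors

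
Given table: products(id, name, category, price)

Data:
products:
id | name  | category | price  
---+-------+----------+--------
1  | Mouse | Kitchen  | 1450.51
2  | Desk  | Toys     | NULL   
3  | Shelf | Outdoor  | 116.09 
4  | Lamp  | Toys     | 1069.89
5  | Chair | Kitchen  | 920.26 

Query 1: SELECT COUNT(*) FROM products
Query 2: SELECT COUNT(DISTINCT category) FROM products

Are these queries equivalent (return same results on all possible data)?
No, not equivalent

Query 1 returns: [(5,)]
Query 2 returns: [(3,)]

Reason: COUNT(*) counts rows, COUNT(DISTINCT category) counts unique categorys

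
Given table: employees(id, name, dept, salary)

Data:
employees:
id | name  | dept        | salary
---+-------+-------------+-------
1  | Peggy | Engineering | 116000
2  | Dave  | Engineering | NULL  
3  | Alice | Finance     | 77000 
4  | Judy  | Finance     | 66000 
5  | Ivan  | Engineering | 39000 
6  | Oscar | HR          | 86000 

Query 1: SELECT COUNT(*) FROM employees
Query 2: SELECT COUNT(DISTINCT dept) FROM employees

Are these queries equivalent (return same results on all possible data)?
No, not equivalent

Query 1 returns: [(6,)]
Query 2 returns: [(3,)]

Reason: COUNT(*) counts rows, COUNT(DISTINCT dept) counts unique depts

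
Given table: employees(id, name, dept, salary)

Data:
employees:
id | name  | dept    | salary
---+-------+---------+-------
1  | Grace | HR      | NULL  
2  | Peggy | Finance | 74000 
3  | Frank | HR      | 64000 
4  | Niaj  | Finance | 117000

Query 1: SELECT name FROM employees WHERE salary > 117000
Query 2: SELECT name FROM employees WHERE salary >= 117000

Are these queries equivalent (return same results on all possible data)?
No, not equivalent

Query 1 returns: []
Query 2 returns: [('Niaj',)]

Reason: > vs >= gives different results when salary = 117000 exists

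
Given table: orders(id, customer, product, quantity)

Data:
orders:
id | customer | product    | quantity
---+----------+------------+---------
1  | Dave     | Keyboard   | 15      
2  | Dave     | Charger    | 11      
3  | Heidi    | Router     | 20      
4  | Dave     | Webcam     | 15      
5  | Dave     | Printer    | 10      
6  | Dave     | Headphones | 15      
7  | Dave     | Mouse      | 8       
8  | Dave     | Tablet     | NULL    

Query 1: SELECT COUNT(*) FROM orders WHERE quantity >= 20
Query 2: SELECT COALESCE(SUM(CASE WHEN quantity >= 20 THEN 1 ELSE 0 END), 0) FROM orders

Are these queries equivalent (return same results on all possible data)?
Yes, equivalent

Both queries return: [(1,)]

Reason: COUNT with WHERE vs conditional SUM (COALESCE handles empty-table NULL)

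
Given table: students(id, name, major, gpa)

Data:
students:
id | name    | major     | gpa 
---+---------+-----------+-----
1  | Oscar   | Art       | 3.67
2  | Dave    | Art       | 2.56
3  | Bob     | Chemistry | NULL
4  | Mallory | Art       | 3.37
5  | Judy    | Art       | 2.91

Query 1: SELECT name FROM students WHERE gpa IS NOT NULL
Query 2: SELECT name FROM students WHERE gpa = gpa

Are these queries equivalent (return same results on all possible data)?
Yes, equivalent

Both queries return: [('Dave',), ('Judy',), ('Mallory',), ('Oscar',)]

Reason: IS NOT NULL vs self-equality (both exclude NULLs)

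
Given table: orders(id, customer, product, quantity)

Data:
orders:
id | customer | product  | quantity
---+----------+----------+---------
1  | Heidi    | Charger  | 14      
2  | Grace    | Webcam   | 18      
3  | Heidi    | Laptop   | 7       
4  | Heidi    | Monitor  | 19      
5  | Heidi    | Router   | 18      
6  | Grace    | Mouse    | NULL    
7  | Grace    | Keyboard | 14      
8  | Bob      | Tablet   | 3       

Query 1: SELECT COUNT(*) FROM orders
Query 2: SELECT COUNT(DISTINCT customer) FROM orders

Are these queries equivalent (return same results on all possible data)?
No, not equivalent

Query 1 returns: [(8,)]
Query 2 returns: [(3,)]

Reason: COUNT(*) counts rows, COUNT(DISTINCT customer) counts unique customers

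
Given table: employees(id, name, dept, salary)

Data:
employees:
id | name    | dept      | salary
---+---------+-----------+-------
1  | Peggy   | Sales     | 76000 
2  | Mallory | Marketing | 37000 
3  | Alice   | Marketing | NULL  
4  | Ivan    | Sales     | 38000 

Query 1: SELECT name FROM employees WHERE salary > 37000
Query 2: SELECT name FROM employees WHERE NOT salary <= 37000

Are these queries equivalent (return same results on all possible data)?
Yes, equivalent

Both queries return: [('Ivan',), ('Peggy',)]

Reason: Both filter salary > 37000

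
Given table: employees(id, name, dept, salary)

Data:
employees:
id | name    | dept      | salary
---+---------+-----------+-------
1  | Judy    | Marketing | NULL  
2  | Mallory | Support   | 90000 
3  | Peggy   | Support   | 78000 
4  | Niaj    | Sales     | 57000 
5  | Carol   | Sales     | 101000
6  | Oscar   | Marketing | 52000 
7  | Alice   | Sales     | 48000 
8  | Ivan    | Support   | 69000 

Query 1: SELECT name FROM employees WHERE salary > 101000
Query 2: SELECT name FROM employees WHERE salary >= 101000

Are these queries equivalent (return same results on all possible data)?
No, not equivalent

Query 1 returns: []
Query 2 returns: [('Carol',)]

Reason: > vs >= gives different results when salary = 101000 exists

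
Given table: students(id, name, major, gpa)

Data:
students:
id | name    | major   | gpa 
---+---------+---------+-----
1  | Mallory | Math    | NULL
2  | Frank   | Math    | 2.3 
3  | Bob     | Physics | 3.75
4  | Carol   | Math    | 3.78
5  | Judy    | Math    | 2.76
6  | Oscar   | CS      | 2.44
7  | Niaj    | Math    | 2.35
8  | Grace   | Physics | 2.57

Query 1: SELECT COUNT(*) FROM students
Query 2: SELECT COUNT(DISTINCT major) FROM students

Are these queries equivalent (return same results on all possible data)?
No, not equivalent

Query 1 returns: [(8,)]
Query 2 returns: [(3,)]

Reason: COUNT(*) counts rows, COUNT(DISTINCT major) counts unique majors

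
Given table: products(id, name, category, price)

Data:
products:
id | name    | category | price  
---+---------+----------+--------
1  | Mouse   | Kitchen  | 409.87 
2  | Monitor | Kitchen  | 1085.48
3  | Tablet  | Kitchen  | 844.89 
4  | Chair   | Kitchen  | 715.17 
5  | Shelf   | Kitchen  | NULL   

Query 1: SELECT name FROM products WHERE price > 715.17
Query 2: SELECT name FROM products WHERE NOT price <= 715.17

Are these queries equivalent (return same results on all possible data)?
Yes, equivalent

Both queries return: [('Monitor',), ('Tablet',)]

Reason: Both filter price > 715.17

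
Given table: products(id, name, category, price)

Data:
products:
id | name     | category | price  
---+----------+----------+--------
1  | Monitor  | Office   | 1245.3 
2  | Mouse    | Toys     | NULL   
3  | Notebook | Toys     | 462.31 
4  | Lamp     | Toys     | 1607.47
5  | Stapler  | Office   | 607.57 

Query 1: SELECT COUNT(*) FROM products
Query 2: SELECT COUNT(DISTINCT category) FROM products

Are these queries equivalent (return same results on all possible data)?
No, not equivalent

Query 1 returns: [(5,)]
Query 2 returns: [(2,)]

Reason: COUNT(*) counts rows, COUNT(DISTINCT category) counts unique categorys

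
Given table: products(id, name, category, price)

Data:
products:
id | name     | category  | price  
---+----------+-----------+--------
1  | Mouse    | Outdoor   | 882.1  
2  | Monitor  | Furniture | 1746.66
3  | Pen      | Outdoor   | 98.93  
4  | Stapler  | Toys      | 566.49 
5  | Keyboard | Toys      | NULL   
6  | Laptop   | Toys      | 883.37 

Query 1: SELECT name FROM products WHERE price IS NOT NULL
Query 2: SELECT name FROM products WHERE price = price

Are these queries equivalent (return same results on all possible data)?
Yes, equivalent

Both queries return: [('Laptop',), ('Monitor',), ('Mouse',), ('Pen',), ('Stapler',)]

Reason: IS NOT NULL vs self-equality (both exclude NULLs)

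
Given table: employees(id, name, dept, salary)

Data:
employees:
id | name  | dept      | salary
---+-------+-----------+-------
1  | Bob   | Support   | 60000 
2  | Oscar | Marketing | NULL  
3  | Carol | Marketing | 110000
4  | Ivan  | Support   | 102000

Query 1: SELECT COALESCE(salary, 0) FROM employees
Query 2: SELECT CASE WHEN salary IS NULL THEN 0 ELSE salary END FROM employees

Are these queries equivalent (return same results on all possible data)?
Yes, equivalent

Both queries return: [(0,), (60000,), (102000,), (110000,)]

Reason: COALESCE vs CASE for NULL handling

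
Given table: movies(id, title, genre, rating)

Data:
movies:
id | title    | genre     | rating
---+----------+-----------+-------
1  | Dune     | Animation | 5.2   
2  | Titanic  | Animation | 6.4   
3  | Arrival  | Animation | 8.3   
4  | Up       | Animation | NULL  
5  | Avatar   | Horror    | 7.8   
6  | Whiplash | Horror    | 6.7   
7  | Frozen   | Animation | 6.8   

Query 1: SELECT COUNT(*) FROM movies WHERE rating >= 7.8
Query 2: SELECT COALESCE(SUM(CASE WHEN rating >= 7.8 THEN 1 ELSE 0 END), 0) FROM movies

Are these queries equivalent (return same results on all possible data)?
Yes, equivalent

Both queries return: [(2,)]

Reason: COUNT with WHERE vs conditional SUM (COALESCE handles empty-table NULL)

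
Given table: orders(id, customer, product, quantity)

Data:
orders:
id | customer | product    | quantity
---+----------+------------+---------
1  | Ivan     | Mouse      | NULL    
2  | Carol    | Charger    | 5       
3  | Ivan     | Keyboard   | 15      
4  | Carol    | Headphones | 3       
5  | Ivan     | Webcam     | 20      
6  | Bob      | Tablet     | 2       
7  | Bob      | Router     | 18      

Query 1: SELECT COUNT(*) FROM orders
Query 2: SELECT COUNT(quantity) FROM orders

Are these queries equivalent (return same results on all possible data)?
No, not equivalent

Query 1 returns: [(7,)]
Query 2 returns: [(6,)]

Reason: COUNT(*) includes NULLs, COUNT(column) excludes them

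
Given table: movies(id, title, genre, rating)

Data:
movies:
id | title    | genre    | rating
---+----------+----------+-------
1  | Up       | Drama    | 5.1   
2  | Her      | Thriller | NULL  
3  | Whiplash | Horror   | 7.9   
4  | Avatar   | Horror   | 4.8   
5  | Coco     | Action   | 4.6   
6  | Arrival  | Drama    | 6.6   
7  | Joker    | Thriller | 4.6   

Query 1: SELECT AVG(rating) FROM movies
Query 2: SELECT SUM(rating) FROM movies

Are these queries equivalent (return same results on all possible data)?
No, not equivalent

Query 1 returns: [(5.6000000000000005,)]
Query 2 returns: [(33.6,)]

Reason: AVG vs SUM give different aggregate values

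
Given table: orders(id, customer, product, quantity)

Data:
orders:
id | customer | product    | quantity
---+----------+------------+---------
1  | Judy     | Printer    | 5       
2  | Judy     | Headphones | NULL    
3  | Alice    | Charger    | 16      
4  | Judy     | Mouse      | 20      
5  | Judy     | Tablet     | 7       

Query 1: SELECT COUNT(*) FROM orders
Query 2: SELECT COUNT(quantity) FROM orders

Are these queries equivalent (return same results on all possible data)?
No, not equivalent

Query 1 returns: [(5,)]
Query 2 returns: [(4,)]

Reason: COUNT(*) includes NULLs, COUNT(column) excludes them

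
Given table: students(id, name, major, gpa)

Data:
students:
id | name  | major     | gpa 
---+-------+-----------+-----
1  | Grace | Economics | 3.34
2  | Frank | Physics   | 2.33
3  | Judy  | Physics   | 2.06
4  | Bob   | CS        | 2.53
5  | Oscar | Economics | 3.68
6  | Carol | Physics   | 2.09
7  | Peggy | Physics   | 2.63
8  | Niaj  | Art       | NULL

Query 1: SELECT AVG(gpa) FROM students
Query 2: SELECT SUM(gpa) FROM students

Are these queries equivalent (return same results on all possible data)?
No, not equivalent

Query 1 returns: [(2.665714285714286,)]
Query 2 returns: [(18.66,)]

Reason: AVG vs SUM give different aggregate values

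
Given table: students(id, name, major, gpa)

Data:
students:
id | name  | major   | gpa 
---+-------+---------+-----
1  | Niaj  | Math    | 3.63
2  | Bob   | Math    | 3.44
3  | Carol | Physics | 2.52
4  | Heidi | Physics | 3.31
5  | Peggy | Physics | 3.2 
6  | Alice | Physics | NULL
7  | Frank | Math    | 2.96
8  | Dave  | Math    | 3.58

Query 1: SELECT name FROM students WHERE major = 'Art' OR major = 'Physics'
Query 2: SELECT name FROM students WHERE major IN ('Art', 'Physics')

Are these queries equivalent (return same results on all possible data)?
Yes, equivalent

Both queries return: [('Alice',), ('Carol',), ('Heidi',), ('Peggy',)]

Reason: OR vs IN are equivalent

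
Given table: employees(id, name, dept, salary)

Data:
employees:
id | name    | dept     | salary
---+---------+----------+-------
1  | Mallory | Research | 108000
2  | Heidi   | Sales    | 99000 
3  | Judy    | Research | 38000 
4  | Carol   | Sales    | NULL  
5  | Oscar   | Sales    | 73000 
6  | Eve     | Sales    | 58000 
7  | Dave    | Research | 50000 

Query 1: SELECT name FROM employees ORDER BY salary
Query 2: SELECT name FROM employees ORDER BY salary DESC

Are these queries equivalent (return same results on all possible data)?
No, not equivalent

Query 1 returns: [('Carol',), ('Judy',), ('Dave',), ('Eve',), ('Oscar',), ('Heidi',), ('Mallory',)]
Query 2 returns: [('Mallory',), ('Heidi',), ('Oscar',), ('Eve',), ('Dave',), ('Judy',), ('Carol',)]

Reason: ASC vs DESC gives opposite ordering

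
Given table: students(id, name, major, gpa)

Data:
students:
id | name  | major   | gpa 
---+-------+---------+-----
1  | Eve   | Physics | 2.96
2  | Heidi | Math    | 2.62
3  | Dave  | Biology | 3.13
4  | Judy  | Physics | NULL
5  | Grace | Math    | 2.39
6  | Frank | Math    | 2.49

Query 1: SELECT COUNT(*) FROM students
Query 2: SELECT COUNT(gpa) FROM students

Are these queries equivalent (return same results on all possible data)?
No, not equivalent

Query 1 returns: [(6,)]
Query 2 returns: [(5,)]

Reason: COUNT(*) includes NULLs, COUNT(column) excludes them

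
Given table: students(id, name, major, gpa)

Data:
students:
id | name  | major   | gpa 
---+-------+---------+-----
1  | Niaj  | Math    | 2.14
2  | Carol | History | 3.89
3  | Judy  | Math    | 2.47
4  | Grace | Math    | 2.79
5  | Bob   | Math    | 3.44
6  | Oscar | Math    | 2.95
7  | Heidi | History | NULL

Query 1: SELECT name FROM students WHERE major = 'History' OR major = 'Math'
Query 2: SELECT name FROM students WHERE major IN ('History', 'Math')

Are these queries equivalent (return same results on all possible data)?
Yes, equivalent

Both queries return: [('Bob',), ('Carol',), ('Grace',), ('Heidi',), ('Judy',), ('Niaj',), ('Oscar',)]

Reason: OR vs IN are equivalent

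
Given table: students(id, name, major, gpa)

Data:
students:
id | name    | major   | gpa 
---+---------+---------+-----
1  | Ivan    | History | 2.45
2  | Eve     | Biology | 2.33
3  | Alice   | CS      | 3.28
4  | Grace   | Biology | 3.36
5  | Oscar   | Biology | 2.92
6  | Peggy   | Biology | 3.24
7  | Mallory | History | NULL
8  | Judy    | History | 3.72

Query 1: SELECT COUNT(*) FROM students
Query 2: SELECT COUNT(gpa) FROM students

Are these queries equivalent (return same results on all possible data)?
No, not equivalent

Query 1 returns: [(8,)]
Query 2 returns: [(7,)]

Reason: COUNT(*) includes NULLs, COUNT(column) excludes them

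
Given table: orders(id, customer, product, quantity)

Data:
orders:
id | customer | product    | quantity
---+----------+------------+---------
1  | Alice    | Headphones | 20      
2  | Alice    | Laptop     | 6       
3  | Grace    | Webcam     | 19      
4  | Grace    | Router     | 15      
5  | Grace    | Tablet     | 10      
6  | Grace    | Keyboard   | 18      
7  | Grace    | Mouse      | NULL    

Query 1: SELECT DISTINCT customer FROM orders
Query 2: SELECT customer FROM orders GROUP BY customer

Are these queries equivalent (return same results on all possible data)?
Yes, equivalent

Both queries return: [('Alice',), ('Grace',)]

Reason: Both get unique customers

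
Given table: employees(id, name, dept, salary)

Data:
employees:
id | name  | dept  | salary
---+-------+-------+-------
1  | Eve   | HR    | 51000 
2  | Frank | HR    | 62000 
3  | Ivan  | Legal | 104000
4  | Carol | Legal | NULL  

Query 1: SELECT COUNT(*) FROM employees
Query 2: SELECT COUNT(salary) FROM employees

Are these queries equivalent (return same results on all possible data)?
No, not equivalent

Query 1 returns: [(4,)]
Query 2 returns: [(3,)]

Reason: COUNT(*) includes NULLs, COUNT(column) excludes them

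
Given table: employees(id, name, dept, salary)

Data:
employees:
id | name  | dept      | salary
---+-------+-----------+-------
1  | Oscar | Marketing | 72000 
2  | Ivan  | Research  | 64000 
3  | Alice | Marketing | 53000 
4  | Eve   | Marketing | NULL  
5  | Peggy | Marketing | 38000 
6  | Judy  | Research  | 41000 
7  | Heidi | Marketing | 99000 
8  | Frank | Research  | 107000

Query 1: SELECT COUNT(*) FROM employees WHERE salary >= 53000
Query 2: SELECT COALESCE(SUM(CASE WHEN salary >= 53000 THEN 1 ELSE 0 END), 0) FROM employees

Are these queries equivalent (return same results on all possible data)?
Yes, equivalent

Both queries return: [(5,)]

Reason: COUNT with WHERE vs conditional SUM (COALESCE handles empty-table NULL)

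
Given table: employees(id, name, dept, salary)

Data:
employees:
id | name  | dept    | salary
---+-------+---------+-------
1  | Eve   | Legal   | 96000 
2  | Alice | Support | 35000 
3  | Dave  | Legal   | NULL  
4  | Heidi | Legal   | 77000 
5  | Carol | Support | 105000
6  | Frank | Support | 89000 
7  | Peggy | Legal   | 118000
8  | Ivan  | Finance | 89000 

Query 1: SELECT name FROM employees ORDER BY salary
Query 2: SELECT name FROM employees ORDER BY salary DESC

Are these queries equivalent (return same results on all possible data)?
No, not equivalent

Query 1 returns: [('Dave',), ('Alice',), ('Heidi',), ('Frank',), ('Ivan',), ('Eve',), ('Carol',), ('Peggy',)]
Query 2 returns: [('Peggy',), ('Carol',), ('Eve',), ('Frank',), ('Ivan',), ('Heidi',), ('Alice',), ('Dave',)]

Reason: ASC vs DESC gives opposite ordering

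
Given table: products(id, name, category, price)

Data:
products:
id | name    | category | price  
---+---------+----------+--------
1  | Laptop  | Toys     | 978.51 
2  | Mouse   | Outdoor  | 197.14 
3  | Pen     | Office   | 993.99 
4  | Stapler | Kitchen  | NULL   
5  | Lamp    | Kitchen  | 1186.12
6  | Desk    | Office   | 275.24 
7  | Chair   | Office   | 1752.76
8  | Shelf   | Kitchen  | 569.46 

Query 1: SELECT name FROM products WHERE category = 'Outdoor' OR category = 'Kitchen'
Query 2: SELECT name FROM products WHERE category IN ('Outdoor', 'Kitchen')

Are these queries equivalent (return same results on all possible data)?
Yes, equivalent

Both queries return: [('Lamp',), ('Mouse',), ('Shelf',), ('Stapler',)]

Reason: OR vs IN are equivalent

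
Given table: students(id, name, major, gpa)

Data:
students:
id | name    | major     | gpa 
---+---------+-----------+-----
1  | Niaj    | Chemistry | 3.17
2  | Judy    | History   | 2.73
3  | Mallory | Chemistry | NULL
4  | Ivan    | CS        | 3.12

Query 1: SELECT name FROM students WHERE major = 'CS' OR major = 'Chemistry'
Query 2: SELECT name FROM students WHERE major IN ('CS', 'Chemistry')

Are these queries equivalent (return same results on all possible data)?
Yes, equivalent

Both queries return: [('Ivan',), ('Mallory',), ('Niaj',)]

Reason: OR vs IN are equivalent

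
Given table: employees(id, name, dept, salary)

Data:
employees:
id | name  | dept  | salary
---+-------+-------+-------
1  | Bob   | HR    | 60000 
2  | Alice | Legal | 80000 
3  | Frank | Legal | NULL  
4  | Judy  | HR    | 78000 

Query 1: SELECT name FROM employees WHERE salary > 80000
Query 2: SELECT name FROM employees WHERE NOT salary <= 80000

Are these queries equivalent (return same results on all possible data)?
Yes, equivalent

Both queries return: []

Reason: Both filter salary > 80000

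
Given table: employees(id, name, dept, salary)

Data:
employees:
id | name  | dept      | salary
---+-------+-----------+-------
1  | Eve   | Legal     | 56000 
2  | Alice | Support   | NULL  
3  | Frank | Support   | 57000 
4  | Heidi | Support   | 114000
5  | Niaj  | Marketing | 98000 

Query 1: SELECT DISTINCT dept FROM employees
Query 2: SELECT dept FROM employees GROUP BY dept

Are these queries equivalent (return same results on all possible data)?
Yes, equivalent

Both queries return: [('Legal',), ('Marketing',), ('Support',)]

Reason: Both get unique depts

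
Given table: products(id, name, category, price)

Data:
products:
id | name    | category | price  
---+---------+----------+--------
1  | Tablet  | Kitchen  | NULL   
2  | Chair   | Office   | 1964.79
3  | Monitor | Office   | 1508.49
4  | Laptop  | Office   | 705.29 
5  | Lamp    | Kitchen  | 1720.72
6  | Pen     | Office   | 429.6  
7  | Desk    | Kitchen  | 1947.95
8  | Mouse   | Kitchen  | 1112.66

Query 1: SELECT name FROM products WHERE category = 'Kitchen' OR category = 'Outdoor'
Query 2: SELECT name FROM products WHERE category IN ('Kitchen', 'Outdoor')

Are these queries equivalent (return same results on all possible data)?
Yes, equivalent

Both queries return: [('Desk',), ('Lamp',), ('Mouse',), ('Tablet',)]

Reason: OR vs IN are equivalent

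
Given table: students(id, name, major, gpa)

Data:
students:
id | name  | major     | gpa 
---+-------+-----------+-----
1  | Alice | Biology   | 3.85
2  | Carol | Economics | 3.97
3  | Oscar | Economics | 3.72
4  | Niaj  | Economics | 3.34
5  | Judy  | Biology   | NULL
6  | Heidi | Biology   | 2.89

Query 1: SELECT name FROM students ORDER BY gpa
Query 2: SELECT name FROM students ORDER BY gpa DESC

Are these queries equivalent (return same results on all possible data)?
No, not equivalent

Query 1 returns: [('Judy',), ('Heidi',), ('Niaj',), ('Oscar',), ('Alice',), ('Carol',)]
Query 2 returns: [('Carol',), ('Alice',), ('Oscar',), ('Niaj',), ('Heidi',), ('Judy',)]

Reason: ASC vs DESC gives opposite ordering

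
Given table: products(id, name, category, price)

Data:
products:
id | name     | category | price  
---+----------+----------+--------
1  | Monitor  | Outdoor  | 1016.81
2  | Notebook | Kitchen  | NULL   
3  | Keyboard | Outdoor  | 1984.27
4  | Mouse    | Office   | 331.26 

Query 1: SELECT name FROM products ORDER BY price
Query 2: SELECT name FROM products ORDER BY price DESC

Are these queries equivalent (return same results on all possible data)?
No, not equivalent

Query 1 returns: [('Notebook',), ('Mouse',), ('Monitor',), ('Keyboard',)]
Query 2 returns: [('Keyboard',), ('Monitor',), ('Mouse',), ('Notebook',)]

Reason: ASC vs DESC gives opposite ordering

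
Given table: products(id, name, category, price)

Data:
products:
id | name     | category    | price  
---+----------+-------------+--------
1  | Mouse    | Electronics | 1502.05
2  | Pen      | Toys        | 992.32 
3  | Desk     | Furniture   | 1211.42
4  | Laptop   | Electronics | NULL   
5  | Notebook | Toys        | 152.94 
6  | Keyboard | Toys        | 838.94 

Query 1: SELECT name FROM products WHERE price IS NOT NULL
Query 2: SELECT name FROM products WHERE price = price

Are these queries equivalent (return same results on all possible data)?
Yes, equivalent

Both queries return: [('Desk',), ('Keyboard',), ('Mouse',), ('Notebook',), ('Pen',)]

Reason: IS NOT NULL vs self-equality (both exclude NULLs)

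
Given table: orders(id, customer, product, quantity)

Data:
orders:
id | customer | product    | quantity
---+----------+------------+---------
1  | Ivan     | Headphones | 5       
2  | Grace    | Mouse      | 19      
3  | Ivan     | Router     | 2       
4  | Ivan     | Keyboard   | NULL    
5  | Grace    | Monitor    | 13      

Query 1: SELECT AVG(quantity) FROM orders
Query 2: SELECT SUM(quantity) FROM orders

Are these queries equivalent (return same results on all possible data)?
No, not equivalent

Query 1 returns: [(9.75,)]
Query 2 returns: [(39,)]

Reason: AVG vs SUM give different aggregate values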